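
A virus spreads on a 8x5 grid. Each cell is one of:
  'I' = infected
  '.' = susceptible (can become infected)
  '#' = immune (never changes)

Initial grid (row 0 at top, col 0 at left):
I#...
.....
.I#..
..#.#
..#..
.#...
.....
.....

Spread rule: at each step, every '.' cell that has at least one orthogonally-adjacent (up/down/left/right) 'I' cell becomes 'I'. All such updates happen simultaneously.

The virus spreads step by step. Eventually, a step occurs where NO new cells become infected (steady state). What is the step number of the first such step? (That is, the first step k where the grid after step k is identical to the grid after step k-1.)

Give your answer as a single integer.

Step 0 (initial): 2 infected
Step 1: +4 new -> 6 infected
Step 2: +3 new -> 9 infected
Step 3: +3 new -> 12 infected
Step 4: +4 new -> 16 infected
Step 5: +4 new -> 20 infected
Step 6: +3 new -> 23 infected
Step 7: +4 new -> 27 infected
Step 8: +4 new -> 31 infected
Step 9: +2 new -> 33 infected
Step 10: +1 new -> 34 infected
Step 11: +0 new -> 34 infected

Answer: 11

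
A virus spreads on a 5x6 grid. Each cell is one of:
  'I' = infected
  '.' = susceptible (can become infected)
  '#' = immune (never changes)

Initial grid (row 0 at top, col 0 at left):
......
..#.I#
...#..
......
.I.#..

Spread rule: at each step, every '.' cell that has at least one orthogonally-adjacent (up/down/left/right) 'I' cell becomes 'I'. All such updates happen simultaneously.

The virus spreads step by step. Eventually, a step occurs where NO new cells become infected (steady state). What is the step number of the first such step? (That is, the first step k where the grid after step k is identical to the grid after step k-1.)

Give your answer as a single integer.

Answer: 6

Derivation:
Step 0 (initial): 2 infected
Step 1: +6 new -> 8 infected
Step 2: +7 new -> 15 infected
Step 3: +7 new -> 22 infected
Step 4: +3 new -> 25 infected
Step 5: +1 new -> 26 infected
Step 6: +0 new -> 26 infected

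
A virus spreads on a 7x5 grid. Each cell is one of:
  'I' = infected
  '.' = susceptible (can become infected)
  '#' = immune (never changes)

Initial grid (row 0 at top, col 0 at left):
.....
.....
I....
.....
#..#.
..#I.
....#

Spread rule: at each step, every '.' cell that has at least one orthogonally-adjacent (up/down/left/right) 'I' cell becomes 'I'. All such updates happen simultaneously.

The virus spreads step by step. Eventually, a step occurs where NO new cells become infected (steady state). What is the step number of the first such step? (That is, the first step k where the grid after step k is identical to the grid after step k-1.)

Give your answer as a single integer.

Answer: 7

Derivation:
Step 0 (initial): 2 infected
Step 1: +5 new -> 7 infected
Step 2: +6 new -> 13 infected
Step 3: +7 new -> 20 infected
Step 4: +7 new -> 27 infected
Step 5: +3 new -> 30 infected
Step 6: +1 new -> 31 infected
Step 7: +0 new -> 31 infected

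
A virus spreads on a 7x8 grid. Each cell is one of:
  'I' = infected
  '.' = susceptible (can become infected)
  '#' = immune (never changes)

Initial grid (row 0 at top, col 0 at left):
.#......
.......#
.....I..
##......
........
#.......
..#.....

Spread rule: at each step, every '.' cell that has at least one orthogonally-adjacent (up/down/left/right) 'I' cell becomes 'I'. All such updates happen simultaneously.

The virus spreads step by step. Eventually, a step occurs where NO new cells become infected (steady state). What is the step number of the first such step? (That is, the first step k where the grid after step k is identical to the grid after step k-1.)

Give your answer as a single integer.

Answer: 10

Derivation:
Step 0 (initial): 1 infected
Step 1: +4 new -> 5 infected
Step 2: +8 new -> 13 infected
Step 3: +9 new -> 22 infected
Step 4: +10 new -> 32 infected
Step 5: +8 new -> 40 infected
Step 6: +5 new -> 45 infected
Step 7: +3 new -> 48 infected
Step 8: +1 new -> 49 infected
Step 9: +1 new -> 50 infected
Step 10: +0 new -> 50 infected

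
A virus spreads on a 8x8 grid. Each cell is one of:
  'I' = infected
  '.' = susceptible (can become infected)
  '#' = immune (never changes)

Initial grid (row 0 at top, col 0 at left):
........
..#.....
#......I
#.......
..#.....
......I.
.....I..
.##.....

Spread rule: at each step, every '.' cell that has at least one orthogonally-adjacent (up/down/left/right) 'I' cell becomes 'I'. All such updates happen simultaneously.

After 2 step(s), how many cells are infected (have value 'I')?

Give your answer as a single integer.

Answer: 23

Derivation:
Step 0 (initial): 3 infected
Step 1: +9 new -> 12 infected
Step 2: +11 new -> 23 infected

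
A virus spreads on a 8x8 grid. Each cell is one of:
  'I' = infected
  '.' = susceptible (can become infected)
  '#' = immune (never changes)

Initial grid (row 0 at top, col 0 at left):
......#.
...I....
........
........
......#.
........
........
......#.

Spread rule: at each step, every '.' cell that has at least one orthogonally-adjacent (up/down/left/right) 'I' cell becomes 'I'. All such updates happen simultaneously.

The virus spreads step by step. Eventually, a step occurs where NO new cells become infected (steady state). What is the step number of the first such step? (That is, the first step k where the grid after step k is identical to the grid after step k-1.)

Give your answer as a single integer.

Answer: 11

Derivation:
Step 0 (initial): 1 infected
Step 1: +4 new -> 5 infected
Step 2: +7 new -> 12 infected
Step 3: +9 new -> 21 infected
Step 4: +9 new -> 30 infected
Step 5: +9 new -> 39 infected
Step 6: +7 new -> 46 infected
Step 7: +7 new -> 53 infected
Step 8: +5 new -> 58 infected
Step 9: +2 new -> 60 infected
Step 10: +1 new -> 61 infected
Step 11: +0 new -> 61 infected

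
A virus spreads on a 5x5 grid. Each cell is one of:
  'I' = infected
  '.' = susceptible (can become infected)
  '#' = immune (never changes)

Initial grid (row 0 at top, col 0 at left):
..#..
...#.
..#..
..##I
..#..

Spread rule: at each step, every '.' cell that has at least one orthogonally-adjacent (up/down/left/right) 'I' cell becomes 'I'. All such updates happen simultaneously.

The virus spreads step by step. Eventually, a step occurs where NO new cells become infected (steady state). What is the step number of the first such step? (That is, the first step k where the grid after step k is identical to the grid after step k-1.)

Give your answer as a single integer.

Step 0 (initial): 1 infected
Step 1: +2 new -> 3 infected
Step 2: +3 new -> 6 infected
Step 3: +1 new -> 7 infected
Step 4: +1 new -> 8 infected
Step 5: +0 new -> 8 infected

Answer: 5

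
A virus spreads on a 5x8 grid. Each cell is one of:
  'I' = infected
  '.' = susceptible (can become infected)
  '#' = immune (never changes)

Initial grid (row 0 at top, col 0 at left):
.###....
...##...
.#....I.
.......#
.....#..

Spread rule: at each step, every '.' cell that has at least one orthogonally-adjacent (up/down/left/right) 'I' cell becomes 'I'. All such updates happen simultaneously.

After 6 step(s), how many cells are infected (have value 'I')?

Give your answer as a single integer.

Step 0 (initial): 1 infected
Step 1: +4 new -> 5 infected
Step 2: +6 new -> 11 infected
Step 3: +5 new -> 16 infected
Step 4: +4 new -> 20 infected
Step 5: +3 new -> 23 infected
Step 6: +3 new -> 26 infected

Answer: 26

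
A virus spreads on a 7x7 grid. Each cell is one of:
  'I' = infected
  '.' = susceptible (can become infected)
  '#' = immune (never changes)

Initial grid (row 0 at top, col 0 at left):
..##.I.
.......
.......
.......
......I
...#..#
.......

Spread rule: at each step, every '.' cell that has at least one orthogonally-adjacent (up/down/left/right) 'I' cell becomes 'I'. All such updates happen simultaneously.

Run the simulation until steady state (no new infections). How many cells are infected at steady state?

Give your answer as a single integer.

Answer: 45

Derivation:
Step 0 (initial): 2 infected
Step 1: +5 new -> 7 infected
Step 2: +7 new -> 14 infected
Step 3: +6 new -> 20 infected
Step 4: +6 new -> 26 infected
Step 5: +6 new -> 32 infected
Step 6: +7 new -> 39 infected
Step 7: +5 new -> 44 infected
Step 8: +1 new -> 45 infected
Step 9: +0 new -> 45 infected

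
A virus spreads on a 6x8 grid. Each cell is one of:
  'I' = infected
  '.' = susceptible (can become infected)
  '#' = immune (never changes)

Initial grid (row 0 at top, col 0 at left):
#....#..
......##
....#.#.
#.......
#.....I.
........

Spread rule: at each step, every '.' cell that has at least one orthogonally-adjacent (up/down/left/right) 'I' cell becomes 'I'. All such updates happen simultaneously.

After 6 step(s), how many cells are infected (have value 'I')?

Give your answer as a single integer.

Answer: 29

Derivation:
Step 0 (initial): 1 infected
Step 1: +4 new -> 5 infected
Step 2: +5 new -> 10 infected
Step 3: +5 new -> 15 infected
Step 4: +4 new -> 19 infected
Step 5: +5 new -> 24 infected
Step 6: +5 new -> 29 infected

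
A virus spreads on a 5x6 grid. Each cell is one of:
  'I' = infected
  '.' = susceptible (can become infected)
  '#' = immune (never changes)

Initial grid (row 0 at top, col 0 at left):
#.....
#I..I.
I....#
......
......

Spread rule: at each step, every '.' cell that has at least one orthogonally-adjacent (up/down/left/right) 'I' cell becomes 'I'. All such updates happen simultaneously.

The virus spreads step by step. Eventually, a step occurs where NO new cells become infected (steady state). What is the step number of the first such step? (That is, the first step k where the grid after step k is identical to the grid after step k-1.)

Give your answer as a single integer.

Answer: 5

Derivation:
Step 0 (initial): 3 infected
Step 1: +8 new -> 11 infected
Step 2: +8 new -> 19 infected
Step 3: +5 new -> 24 infected
Step 4: +3 new -> 27 infected
Step 5: +0 new -> 27 infected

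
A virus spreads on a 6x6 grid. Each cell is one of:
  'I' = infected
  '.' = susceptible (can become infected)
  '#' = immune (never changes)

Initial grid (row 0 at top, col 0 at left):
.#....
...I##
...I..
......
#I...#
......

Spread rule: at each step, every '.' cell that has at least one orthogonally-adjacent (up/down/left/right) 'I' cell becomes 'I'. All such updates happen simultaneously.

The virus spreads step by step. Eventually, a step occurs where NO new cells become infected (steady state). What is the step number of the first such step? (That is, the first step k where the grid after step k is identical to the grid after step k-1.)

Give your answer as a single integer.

Answer: 6

Derivation:
Step 0 (initial): 3 infected
Step 1: +8 new -> 11 infected
Step 2: +11 new -> 22 infected
Step 3: +6 new -> 28 infected
Step 4: +2 new -> 30 infected
Step 5: +1 new -> 31 infected
Step 6: +0 new -> 31 infected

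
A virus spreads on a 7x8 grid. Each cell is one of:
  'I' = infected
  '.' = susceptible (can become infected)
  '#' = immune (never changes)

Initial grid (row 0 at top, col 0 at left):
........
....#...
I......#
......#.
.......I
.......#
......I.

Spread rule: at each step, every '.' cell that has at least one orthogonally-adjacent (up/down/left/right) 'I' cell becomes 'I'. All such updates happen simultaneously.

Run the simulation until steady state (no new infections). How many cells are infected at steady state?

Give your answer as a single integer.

Step 0 (initial): 3 infected
Step 1: +8 new -> 11 infected
Step 2: +8 new -> 19 infected
Step 3: +10 new -> 29 infected
Step 4: +12 new -> 41 infected
Step 5: +5 new -> 46 infected
Step 6: +3 new -> 49 infected
Step 7: +2 new -> 51 infected
Step 8: +1 new -> 52 infected
Step 9: +0 new -> 52 infected

Answer: 52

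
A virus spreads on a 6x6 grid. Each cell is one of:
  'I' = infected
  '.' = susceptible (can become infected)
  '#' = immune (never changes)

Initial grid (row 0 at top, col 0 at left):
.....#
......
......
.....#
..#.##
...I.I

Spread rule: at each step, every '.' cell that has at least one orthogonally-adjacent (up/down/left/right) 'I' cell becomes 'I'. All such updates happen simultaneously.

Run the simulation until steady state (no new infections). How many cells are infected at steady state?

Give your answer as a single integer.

Step 0 (initial): 2 infected
Step 1: +3 new -> 5 infected
Step 2: +2 new -> 7 infected
Step 3: +5 new -> 12 infected
Step 4: +5 new -> 17 infected
Step 5: +6 new -> 23 infected
Step 6: +5 new -> 28 infected
Step 7: +2 new -> 30 infected
Step 8: +1 new -> 31 infected
Step 9: +0 new -> 31 infected

Answer: 31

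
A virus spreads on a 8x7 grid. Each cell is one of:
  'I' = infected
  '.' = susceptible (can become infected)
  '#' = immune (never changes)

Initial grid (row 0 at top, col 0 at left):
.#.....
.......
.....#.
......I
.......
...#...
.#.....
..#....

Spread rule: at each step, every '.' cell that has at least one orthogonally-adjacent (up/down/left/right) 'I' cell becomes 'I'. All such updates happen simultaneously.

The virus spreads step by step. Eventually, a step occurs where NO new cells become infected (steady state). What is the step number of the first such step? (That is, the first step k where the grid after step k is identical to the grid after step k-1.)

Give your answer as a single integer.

Answer: 12

Derivation:
Step 0 (initial): 1 infected
Step 1: +3 new -> 4 infected
Step 2: +4 new -> 8 infected
Step 3: +7 new -> 15 infected
Step 4: +8 new -> 23 infected
Step 5: +7 new -> 30 infected
Step 6: +8 new -> 38 infected
Step 7: +7 new -> 45 infected
Step 8: +2 new -> 47 infected
Step 9: +2 new -> 49 infected
Step 10: +1 new -> 50 infected
Step 11: +1 new -> 51 infected
Step 12: +0 new -> 51 infected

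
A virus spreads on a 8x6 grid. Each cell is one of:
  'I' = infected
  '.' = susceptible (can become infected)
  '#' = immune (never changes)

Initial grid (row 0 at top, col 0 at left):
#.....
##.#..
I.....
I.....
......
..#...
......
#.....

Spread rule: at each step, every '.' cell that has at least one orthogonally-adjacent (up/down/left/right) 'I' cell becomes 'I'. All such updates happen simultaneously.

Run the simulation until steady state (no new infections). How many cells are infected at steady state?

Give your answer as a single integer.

Step 0 (initial): 2 infected
Step 1: +3 new -> 5 infected
Step 2: +4 new -> 9 infected
Step 3: +6 new -> 15 infected
Step 4: +5 new -> 20 infected
Step 5: +9 new -> 29 infected
Step 6: +6 new -> 35 infected
Step 7: +4 new -> 39 infected
Step 8: +2 new -> 41 infected
Step 9: +1 new -> 42 infected
Step 10: +0 new -> 42 infected

Answer: 42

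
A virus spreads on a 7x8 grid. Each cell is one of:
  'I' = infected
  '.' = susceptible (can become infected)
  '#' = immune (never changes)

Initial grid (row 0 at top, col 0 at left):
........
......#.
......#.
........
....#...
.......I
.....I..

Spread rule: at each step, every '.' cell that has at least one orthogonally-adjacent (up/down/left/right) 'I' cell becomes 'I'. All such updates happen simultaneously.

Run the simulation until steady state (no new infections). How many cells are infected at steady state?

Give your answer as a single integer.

Answer: 53

Derivation:
Step 0 (initial): 2 infected
Step 1: +6 new -> 8 infected
Step 2: +5 new -> 13 infected
Step 3: +5 new -> 18 infected
Step 4: +6 new -> 24 infected
Step 5: +7 new -> 31 infected
Step 6: +7 new -> 38 infected
Step 7: +5 new -> 43 infected
Step 8: +4 new -> 47 infected
Step 9: +3 new -> 50 infected
Step 10: +2 new -> 52 infected
Step 11: +1 new -> 53 infected
Step 12: +0 new -> 53 infected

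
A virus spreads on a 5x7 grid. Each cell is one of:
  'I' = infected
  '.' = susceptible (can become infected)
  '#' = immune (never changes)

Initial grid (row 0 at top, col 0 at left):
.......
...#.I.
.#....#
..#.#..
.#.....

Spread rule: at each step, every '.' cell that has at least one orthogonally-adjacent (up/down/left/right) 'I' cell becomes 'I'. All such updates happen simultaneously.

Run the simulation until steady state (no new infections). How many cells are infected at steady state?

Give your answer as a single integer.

Answer: 29

Derivation:
Step 0 (initial): 1 infected
Step 1: +4 new -> 5 infected
Step 2: +4 new -> 9 infected
Step 3: +4 new -> 13 infected
Step 4: +5 new -> 18 infected
Step 5: +3 new -> 21 infected
Step 6: +3 new -> 24 infected
Step 7: +1 new -> 25 infected
Step 8: +1 new -> 26 infected
Step 9: +1 new -> 27 infected
Step 10: +2 new -> 29 infected
Step 11: +0 new -> 29 infected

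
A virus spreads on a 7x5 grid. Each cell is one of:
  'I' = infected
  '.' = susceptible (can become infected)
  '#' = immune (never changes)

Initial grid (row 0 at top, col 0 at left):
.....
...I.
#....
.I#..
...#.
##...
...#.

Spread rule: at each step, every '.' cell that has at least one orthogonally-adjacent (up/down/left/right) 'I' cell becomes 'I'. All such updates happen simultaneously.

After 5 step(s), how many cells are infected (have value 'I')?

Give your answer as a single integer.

Step 0 (initial): 2 infected
Step 1: +7 new -> 9 infected
Step 2: +8 new -> 17 infected
Step 3: +4 new -> 21 infected
Step 4: +4 new -> 25 infected
Step 5: +2 new -> 27 infected

Answer: 27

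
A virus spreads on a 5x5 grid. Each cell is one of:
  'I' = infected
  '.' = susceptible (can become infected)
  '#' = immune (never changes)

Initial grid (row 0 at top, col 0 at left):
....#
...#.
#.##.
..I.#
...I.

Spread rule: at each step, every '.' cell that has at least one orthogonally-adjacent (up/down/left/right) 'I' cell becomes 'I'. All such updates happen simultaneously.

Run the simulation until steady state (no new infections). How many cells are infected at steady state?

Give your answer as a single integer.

Step 0 (initial): 2 infected
Step 1: +4 new -> 6 infected
Step 2: +3 new -> 9 infected
Step 3: +2 new -> 11 infected
Step 4: +3 new -> 14 infected
Step 5: +2 new -> 16 infected
Step 6: +1 new -> 17 infected
Step 7: +0 new -> 17 infected

Answer: 17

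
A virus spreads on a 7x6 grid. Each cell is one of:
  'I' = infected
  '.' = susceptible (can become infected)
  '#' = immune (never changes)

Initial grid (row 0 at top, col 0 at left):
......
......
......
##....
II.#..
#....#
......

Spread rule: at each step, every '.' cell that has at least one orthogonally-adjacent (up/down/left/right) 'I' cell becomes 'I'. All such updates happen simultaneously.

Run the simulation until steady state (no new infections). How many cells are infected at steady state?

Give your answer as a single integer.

Step 0 (initial): 2 infected
Step 1: +2 new -> 4 infected
Step 2: +3 new -> 7 infected
Step 3: +5 new -> 12 infected
Step 4: +6 new -> 18 infected
Step 5: +8 new -> 26 infected
Step 6: +7 new -> 33 infected
Step 7: +3 new -> 36 infected
Step 8: +1 new -> 37 infected
Step 9: +0 new -> 37 infected

Answer: 37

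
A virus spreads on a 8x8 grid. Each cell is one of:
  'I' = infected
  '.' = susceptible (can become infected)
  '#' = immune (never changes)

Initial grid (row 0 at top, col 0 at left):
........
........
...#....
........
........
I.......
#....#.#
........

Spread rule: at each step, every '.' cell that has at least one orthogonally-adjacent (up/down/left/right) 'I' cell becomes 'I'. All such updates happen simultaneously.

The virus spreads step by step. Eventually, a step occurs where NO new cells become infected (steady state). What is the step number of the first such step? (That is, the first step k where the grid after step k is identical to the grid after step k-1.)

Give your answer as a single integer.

Answer: 13

Derivation:
Step 0 (initial): 1 infected
Step 1: +2 new -> 3 infected
Step 2: +4 new -> 7 infected
Step 3: +6 new -> 13 infected
Step 4: +8 new -> 21 infected
Step 5: +8 new -> 29 infected
Step 6: +6 new -> 35 infected
Step 7: +8 new -> 43 infected
Step 8: +6 new -> 49 infected
Step 9: +5 new -> 54 infected
Step 10: +3 new -> 57 infected
Step 11: +2 new -> 59 infected
Step 12: +1 new -> 60 infected
Step 13: +0 new -> 60 infected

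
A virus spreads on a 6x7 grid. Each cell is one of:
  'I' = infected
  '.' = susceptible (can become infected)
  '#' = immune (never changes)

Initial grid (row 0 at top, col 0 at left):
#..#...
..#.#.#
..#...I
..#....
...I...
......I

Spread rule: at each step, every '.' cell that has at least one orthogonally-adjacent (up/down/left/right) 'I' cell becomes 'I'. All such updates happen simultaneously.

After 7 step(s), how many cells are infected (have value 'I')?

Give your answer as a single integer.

Step 0 (initial): 3 infected
Step 1: +8 new -> 11 infected
Step 2: +9 new -> 20 infected
Step 3: +5 new -> 25 infected
Step 4: +5 new -> 30 infected
Step 5: +2 new -> 32 infected
Step 6: +2 new -> 34 infected
Step 7: +1 new -> 35 infected

Answer: 35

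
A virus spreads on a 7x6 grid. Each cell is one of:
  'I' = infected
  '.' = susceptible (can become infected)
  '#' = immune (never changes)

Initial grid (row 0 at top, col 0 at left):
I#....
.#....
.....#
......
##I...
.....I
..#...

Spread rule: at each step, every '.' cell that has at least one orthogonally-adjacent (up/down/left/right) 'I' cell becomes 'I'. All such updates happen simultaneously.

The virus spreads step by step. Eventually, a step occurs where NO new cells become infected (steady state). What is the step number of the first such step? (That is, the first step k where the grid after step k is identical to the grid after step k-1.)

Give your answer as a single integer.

Step 0 (initial): 3 infected
Step 1: +7 new -> 10 infected
Step 2: +9 new -> 19 infected
Step 3: +8 new -> 27 infected
Step 4: +4 new -> 31 infected
Step 5: +2 new -> 33 infected
Step 6: +2 new -> 35 infected
Step 7: +1 new -> 36 infected
Step 8: +0 new -> 36 infected

Answer: 8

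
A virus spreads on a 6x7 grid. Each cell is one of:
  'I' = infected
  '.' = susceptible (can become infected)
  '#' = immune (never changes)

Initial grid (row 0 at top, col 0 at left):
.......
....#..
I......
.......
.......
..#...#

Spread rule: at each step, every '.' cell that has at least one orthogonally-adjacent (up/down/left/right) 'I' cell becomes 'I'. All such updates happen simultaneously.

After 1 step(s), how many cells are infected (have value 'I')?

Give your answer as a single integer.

Answer: 4

Derivation:
Step 0 (initial): 1 infected
Step 1: +3 new -> 4 infected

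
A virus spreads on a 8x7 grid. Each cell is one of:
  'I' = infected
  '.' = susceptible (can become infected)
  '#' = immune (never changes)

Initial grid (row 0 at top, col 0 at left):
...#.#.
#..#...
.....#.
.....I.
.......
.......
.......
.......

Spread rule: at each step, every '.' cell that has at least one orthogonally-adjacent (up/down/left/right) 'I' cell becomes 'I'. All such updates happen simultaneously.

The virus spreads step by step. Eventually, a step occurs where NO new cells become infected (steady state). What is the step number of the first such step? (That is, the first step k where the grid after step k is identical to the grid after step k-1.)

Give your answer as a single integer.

Answer: 10

Derivation:
Step 0 (initial): 1 infected
Step 1: +3 new -> 4 infected
Step 2: +6 new -> 10 infected
Step 3: +8 new -> 18 infected
Step 4: +10 new -> 28 infected
Step 5: +8 new -> 36 infected
Step 6: +7 new -> 43 infected
Step 7: +4 new -> 47 infected
Step 8: +3 new -> 50 infected
Step 9: +1 new -> 51 infected
Step 10: +0 new -> 51 infected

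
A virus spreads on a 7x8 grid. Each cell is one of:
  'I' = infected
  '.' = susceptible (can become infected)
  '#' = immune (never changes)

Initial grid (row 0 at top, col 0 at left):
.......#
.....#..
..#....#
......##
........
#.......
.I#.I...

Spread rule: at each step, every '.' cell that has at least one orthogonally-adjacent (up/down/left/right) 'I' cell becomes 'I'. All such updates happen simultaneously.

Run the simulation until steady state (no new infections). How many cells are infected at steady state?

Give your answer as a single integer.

Step 0 (initial): 2 infected
Step 1: +5 new -> 7 infected
Step 2: +6 new -> 13 infected
Step 3: +8 new -> 21 infected
Step 4: +8 new -> 29 infected
Step 5: +6 new -> 35 infected
Step 6: +6 new -> 41 infected
Step 7: +5 new -> 46 infected
Step 8: +2 new -> 48 infected
Step 9: +0 new -> 48 infected

Answer: 48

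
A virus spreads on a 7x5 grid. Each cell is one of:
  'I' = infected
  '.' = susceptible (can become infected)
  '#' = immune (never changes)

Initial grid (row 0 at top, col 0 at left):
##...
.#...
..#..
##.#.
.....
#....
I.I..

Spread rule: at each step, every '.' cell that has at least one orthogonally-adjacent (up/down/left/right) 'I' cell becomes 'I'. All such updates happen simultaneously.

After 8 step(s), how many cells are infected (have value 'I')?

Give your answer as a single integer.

Answer: 21

Derivation:
Step 0 (initial): 2 infected
Step 1: +3 new -> 5 infected
Step 2: +4 new -> 9 infected
Step 3: +4 new -> 13 infected
Step 4: +2 new -> 15 infected
Step 5: +1 new -> 16 infected
Step 6: +1 new -> 17 infected
Step 7: +2 new -> 19 infected
Step 8: +2 new -> 21 infected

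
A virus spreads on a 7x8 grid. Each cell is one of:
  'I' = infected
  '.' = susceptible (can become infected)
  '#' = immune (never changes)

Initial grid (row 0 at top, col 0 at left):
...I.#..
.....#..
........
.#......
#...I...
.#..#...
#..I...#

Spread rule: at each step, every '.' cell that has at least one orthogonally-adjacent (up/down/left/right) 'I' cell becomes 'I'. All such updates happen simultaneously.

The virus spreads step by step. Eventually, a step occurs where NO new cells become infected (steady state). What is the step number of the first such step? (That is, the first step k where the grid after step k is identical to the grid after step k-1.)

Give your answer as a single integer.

Step 0 (initial): 3 infected
Step 1: +9 new -> 12 infected
Step 2: +13 new -> 25 infected
Step 3: +10 new -> 35 infected
Step 4: +5 new -> 40 infected
Step 5: +3 new -> 43 infected
Step 6: +3 new -> 46 infected
Step 7: +1 new -> 47 infected
Step 8: +0 new -> 47 infected

Answer: 8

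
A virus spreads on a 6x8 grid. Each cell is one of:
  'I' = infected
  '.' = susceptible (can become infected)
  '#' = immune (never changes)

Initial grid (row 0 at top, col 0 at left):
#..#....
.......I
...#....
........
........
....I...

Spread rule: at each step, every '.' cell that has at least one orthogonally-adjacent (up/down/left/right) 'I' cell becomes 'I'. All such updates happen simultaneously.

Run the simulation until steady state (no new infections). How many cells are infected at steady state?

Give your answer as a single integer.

Step 0 (initial): 2 infected
Step 1: +6 new -> 8 infected
Step 2: +9 new -> 17 infected
Step 3: +12 new -> 29 infected
Step 4: +5 new -> 34 infected
Step 5: +4 new -> 38 infected
Step 6: +4 new -> 42 infected
Step 7: +3 new -> 45 infected
Step 8: +0 new -> 45 infected

Answer: 45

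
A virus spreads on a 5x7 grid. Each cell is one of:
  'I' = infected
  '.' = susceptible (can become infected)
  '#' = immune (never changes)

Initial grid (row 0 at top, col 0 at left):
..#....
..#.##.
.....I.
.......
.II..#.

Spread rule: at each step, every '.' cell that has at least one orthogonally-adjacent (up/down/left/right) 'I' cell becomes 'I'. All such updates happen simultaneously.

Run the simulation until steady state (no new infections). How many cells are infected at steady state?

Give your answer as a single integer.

Step 0 (initial): 3 infected
Step 1: +7 new -> 10 infected
Step 2: +9 new -> 19 infected
Step 3: +5 new -> 24 infected
Step 4: +4 new -> 28 infected
Step 5: +2 new -> 30 infected
Step 6: +0 new -> 30 infected

Answer: 30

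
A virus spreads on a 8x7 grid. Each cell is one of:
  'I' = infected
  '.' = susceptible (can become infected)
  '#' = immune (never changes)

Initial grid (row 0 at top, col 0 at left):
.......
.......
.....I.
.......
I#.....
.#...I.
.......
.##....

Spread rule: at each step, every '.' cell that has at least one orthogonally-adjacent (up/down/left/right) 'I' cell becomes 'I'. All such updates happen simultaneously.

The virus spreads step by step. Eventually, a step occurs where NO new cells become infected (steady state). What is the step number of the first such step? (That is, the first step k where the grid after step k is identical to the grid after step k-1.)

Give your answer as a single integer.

Answer: 6

Derivation:
Step 0 (initial): 3 infected
Step 1: +10 new -> 13 infected
Step 2: +15 new -> 28 infected
Step 3: +15 new -> 43 infected
Step 4: +7 new -> 50 infected
Step 5: +2 new -> 52 infected
Step 6: +0 new -> 52 infected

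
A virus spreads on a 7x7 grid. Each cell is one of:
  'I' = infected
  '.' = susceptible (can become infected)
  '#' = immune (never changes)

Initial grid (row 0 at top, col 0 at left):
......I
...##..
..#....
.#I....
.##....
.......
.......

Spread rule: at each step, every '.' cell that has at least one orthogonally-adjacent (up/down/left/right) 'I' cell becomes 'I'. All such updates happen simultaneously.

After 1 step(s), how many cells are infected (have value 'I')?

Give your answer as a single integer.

Step 0 (initial): 2 infected
Step 1: +3 new -> 5 infected

Answer: 5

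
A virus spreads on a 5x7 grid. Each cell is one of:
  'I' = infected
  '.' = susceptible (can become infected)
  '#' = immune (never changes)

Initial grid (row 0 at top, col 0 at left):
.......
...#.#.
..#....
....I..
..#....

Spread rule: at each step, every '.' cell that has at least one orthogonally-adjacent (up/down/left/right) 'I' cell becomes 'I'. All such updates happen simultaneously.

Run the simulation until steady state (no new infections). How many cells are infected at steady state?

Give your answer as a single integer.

Step 0 (initial): 1 infected
Step 1: +4 new -> 5 infected
Step 2: +7 new -> 12 infected
Step 3: +4 new -> 16 infected
Step 4: +6 new -> 22 infected
Step 5: +5 new -> 27 infected
Step 6: +3 new -> 30 infected
Step 7: +1 new -> 31 infected
Step 8: +0 new -> 31 infected

Answer: 31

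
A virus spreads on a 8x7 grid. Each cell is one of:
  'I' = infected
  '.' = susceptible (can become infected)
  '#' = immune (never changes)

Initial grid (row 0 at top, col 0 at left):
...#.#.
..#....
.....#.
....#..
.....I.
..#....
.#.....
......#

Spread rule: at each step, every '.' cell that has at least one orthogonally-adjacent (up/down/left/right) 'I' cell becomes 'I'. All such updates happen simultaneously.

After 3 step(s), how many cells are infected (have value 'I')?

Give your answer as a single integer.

Answer: 17

Derivation:
Step 0 (initial): 1 infected
Step 1: +4 new -> 5 infected
Step 2: +5 new -> 10 infected
Step 3: +7 new -> 17 infected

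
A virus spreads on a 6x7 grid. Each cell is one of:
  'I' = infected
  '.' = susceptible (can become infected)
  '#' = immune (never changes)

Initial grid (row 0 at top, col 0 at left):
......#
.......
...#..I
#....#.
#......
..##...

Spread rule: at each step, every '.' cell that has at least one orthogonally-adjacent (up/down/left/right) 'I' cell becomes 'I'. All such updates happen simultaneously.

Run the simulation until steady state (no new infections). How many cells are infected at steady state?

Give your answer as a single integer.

Step 0 (initial): 1 infected
Step 1: +3 new -> 4 infected
Step 2: +3 new -> 7 infected
Step 3: +5 new -> 12 infected
Step 4: +5 new -> 17 infected
Step 5: +5 new -> 22 infected
Step 6: +5 new -> 27 infected
Step 7: +4 new -> 31 infected
Step 8: +3 new -> 34 infected
Step 9: +1 new -> 35 infected
Step 10: +0 new -> 35 infected

Answer: 35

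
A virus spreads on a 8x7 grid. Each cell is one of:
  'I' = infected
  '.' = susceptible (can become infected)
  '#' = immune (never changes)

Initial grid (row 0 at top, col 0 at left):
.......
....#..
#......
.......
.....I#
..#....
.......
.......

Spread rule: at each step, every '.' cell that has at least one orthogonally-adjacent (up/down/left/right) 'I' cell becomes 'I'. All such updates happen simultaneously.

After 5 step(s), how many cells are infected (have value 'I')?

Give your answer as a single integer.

Answer: 37

Derivation:
Step 0 (initial): 1 infected
Step 1: +3 new -> 4 infected
Step 2: +7 new -> 11 infected
Step 3: +9 new -> 20 infected
Step 4: +8 new -> 28 infected
Step 5: +9 new -> 37 infected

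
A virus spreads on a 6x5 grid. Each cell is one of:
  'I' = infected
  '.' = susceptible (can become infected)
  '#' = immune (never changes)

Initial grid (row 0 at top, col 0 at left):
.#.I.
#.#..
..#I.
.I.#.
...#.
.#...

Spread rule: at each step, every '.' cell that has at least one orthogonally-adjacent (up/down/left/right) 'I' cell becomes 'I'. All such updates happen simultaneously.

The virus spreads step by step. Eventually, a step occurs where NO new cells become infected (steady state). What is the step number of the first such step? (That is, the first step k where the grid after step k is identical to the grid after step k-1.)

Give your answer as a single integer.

Step 0 (initial): 3 infected
Step 1: +8 new -> 11 infected
Step 2: +6 new -> 17 infected
Step 3: +3 new -> 20 infected
Step 4: +2 new -> 22 infected
Step 5: +0 new -> 22 infected

Answer: 5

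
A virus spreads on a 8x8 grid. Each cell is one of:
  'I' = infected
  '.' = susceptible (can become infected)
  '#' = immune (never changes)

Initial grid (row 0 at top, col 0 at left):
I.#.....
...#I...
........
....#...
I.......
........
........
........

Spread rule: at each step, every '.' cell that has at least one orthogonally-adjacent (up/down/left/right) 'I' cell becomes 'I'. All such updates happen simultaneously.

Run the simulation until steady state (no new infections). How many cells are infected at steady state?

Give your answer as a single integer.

Answer: 61

Derivation:
Step 0 (initial): 3 infected
Step 1: +8 new -> 11 infected
Step 2: +11 new -> 22 infected
Step 3: +13 new -> 35 infected
Step 4: +8 new -> 43 infected
Step 5: +6 new -> 49 infected
Step 6: +5 new -> 54 infected
Step 7: +4 new -> 58 infected
Step 8: +2 new -> 60 infected
Step 9: +1 new -> 61 infected
Step 10: +0 new -> 61 infected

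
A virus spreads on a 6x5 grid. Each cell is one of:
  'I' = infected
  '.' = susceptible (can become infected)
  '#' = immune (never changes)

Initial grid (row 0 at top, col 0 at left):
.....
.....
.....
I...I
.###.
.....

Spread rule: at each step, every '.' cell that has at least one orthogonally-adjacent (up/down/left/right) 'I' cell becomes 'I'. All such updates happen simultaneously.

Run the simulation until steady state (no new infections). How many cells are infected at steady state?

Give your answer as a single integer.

Step 0 (initial): 2 infected
Step 1: +6 new -> 8 infected
Step 2: +7 new -> 15 infected
Step 3: +7 new -> 22 infected
Step 4: +4 new -> 26 infected
Step 5: +1 new -> 27 infected
Step 6: +0 new -> 27 infected

Answer: 27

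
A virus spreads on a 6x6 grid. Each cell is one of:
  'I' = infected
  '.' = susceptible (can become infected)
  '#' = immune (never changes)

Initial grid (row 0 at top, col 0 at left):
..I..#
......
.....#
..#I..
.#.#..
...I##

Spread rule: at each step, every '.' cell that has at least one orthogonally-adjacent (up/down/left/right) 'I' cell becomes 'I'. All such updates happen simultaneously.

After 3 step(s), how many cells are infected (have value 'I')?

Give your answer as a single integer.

Step 0 (initial): 3 infected
Step 1: +6 new -> 9 infected
Step 2: +10 new -> 19 infected
Step 3: +5 new -> 24 infected

Answer: 24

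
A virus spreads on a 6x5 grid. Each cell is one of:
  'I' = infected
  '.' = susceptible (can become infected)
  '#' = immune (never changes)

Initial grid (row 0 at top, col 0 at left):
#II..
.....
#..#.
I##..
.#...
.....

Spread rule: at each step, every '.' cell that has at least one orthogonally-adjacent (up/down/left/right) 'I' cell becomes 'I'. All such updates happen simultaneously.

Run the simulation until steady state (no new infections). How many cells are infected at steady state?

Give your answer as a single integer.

Answer: 24

Derivation:
Step 0 (initial): 3 infected
Step 1: +4 new -> 7 infected
Step 2: +6 new -> 13 infected
Step 3: +2 new -> 15 infected
Step 4: +2 new -> 17 infected
Step 5: +3 new -> 20 infected
Step 6: +4 new -> 24 infected
Step 7: +0 new -> 24 infected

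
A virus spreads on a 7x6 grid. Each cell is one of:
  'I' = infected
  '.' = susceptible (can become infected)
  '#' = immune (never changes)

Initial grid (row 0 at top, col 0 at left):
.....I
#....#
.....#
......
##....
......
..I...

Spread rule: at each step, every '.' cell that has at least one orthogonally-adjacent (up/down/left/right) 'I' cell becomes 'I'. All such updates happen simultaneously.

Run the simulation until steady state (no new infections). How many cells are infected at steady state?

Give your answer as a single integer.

Answer: 37

Derivation:
Step 0 (initial): 2 infected
Step 1: +4 new -> 6 infected
Step 2: +7 new -> 13 infected
Step 3: +8 new -> 21 infected
Step 4: +9 new -> 30 infected
Step 5: +6 new -> 36 infected
Step 6: +1 new -> 37 infected
Step 7: +0 new -> 37 infected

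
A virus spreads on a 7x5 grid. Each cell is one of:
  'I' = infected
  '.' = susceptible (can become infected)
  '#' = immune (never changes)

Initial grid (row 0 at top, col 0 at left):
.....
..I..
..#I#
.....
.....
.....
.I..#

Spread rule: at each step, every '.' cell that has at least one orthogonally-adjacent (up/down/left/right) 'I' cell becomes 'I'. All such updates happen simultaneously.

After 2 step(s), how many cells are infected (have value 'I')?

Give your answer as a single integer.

Step 0 (initial): 3 infected
Step 1: +7 new -> 10 infected
Step 2: +12 new -> 22 infected

Answer: 22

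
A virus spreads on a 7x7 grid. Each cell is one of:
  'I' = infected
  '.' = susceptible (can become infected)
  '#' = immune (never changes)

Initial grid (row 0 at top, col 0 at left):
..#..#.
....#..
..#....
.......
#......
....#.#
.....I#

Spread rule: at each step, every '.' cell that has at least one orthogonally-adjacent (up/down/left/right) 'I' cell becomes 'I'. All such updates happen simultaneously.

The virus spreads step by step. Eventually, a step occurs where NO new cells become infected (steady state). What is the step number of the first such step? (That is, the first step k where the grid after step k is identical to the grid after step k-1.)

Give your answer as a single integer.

Answer: 12

Derivation:
Step 0 (initial): 1 infected
Step 1: +2 new -> 3 infected
Step 2: +2 new -> 5 infected
Step 3: +5 new -> 10 infected
Step 4: +6 new -> 16 infected
Step 5: +7 new -> 23 infected
Step 6: +5 new -> 28 infected
Step 7: +3 new -> 31 infected
Step 8: +4 new -> 35 infected
Step 9: +3 new -> 38 infected
Step 10: +2 new -> 40 infected
Step 11: +1 new -> 41 infected
Step 12: +0 new -> 41 infected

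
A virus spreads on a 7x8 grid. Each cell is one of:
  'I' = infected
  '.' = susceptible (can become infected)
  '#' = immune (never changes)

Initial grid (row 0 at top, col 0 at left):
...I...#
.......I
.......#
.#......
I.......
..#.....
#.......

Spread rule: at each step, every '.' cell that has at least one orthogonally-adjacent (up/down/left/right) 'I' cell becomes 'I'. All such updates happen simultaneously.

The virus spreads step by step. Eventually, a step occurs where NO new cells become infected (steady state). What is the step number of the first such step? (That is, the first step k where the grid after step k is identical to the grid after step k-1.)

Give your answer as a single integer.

Answer: 8

Derivation:
Step 0 (initial): 3 infected
Step 1: +7 new -> 10 infected
Step 2: +11 new -> 21 infected
Step 3: +12 new -> 33 infected
Step 4: +7 new -> 40 infected
Step 5: +5 new -> 45 infected
Step 6: +4 new -> 49 infected
Step 7: +2 new -> 51 infected
Step 8: +0 new -> 51 infected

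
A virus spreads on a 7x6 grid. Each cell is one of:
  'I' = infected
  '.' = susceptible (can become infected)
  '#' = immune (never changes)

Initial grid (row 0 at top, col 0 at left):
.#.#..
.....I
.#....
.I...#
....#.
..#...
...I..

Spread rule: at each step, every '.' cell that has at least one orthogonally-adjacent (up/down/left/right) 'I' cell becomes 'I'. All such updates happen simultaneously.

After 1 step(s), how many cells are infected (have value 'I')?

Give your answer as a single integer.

Answer: 12

Derivation:
Step 0 (initial): 3 infected
Step 1: +9 new -> 12 infected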